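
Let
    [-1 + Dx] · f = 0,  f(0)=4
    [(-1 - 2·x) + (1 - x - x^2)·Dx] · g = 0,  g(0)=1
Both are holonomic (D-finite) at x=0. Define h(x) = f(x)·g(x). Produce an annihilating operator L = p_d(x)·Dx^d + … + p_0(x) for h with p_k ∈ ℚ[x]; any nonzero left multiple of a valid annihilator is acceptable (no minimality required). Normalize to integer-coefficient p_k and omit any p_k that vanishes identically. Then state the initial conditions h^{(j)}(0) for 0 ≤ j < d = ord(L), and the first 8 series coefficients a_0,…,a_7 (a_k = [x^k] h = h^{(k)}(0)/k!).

f: a_k = 4, 4, 2, 2/3, 1/6, 1/30, 1/180, 1/1260, …
g: a_k = 1, 1, 2, 3, 5, 8, 13, 21, …
h₀=f·g: eliminate ⇒ L₀, order ≤ 1·1.
L = (2 + x - x^2) + (-1 + x + x^2)·Dx  (order 1).
h: a_k = 4, 8, 14, 68/3, 221/6, 893/15, 17347/180, 98221/630, …
ICs: h(0) = 4.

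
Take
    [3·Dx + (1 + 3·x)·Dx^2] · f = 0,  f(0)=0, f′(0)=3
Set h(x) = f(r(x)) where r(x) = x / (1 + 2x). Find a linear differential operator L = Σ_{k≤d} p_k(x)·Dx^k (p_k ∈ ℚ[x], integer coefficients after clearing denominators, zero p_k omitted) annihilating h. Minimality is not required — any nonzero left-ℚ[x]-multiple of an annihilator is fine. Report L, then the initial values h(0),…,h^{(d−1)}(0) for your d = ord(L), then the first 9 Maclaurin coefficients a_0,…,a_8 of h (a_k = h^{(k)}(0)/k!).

f: a_k = 0, 3, -9/2, 9, -81/4, 243/5, -243/2, 2187/7, -6561/8, …
f∘r: x↦r, Dx↦Dx/r' in L_f ⇒ L₀.
L = (7 + 20·x)·Dx + (1 + 7·x + 10·x^2)·Dx^2  (order 2).
h: a_k = 0, 3, -21/2, 39, -609/4, 3093/5, -5187/2, 77997/7, -390369/8, …
ICs: h(0) = 0, h′(0) = 3.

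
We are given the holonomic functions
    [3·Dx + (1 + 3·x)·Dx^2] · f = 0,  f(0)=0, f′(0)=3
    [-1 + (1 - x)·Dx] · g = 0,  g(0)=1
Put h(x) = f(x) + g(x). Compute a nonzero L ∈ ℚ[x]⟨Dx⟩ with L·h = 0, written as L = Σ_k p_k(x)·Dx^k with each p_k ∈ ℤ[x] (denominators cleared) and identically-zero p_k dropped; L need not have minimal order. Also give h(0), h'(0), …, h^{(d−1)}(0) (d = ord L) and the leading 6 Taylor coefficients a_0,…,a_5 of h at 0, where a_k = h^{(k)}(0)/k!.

f: a_k = 0, 3, -9/2, 9, -81/4, 243/5, …
g: a_k = 1, 1, 1, 1, 1, 1, …
Weyl lclm of L_f,L_g ⇒ L₀ (ord ≤ 3).
L = (-54 - 18·x)·Dx + (12 - 72·x - 36·x^2)·Dx^2 + (5 + 13·x - 9·x^2 - 9·x^3)·Dx^3  (order 3).
h: a_k = 1, 4, -7/2, 10, -77/4, 248/5, …
ICs: h(0) = 1, h′(0) = 4, h′′(0) = -7.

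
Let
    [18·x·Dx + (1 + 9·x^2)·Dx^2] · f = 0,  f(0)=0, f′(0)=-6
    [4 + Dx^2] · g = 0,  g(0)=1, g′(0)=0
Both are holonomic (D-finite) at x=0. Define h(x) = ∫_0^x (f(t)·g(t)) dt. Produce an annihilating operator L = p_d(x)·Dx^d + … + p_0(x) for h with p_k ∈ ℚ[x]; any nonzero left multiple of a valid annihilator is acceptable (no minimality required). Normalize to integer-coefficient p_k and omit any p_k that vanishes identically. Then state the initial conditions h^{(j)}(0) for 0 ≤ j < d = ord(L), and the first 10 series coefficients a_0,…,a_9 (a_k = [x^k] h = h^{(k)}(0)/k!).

f: a_k = 0, -6, 0, 18, 0, -486/5, 0, 4374/7, 0, -4374, …
g: a_k = 1, 0, -2, 0, 2/3, 0, -4/45, 0, 2/315, 0, …
f·g: L₀ = L_f ⊗_s L_g, ord ≤ 2·2.
Integrate: L := L₀·Dx.
L = (2080 + 50256·x^2 + 89424·x^4 + 186624·x^6 + 419904·x^8)·Dx + (3168·x + 38880·x^3 + 139968·x^5 + 419904·x^7)·Dx^2 + (572 + 13788·x^2 + 33048·x^4 + 93312·x^6 + 209952·x^8)·Dx^3 + (792·x + 9720·x^3 + 34992·x^5 + 104976·x^7)·Dx^4 + (13 + 306·x^2 + 2673·x^4 + 11664·x^6 + 26244·x^8)·Dx^5  (order 5).
h: a_k = 0, 0, -3, 0, 15/2, 0, -343/15, 0, 43669/420, 0, …
ICs: h(0) = 0, h′(0) = 0, h′′(0) = -6, h′′′(0) = 0, h′′′′(0) = 180.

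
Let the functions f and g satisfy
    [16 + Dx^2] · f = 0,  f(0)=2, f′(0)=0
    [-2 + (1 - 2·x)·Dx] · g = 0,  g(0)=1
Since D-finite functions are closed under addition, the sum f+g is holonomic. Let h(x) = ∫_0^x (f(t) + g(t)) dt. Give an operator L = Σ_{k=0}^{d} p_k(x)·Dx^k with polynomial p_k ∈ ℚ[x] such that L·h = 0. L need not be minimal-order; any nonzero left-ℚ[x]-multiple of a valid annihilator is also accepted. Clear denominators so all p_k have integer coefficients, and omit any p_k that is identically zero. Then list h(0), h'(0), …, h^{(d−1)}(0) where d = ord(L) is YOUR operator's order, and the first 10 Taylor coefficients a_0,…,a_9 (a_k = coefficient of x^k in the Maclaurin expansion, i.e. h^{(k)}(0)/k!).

f: a_k = 2, 0, -16, 0, 64/3, 0, -512/45, 0, 1024/315, 0, …
g: a_k = 1, 2, 4, 8, 16, 32, 64, 128, 256, 512, …
L₀ := lclm(L_f,L_g); ord L₀ ≤ 2+1.
∫: right-multiply L₀ by Dx.
L = (-160 + 256·x - 256·x^2)·Dx + (48 - 224·x + 384·x^2 - 256·x^3)·Dx^2 + (-10 + 16·x - 16·x^2)·Dx^3 + (3 - 14·x + 24·x^2 - 16·x^3)·Dx^4  (order 4).
h: a_k = 0, 3, 1, -4, 2, 112/15, 16/3, 2368/315, 16, 81664/2835, …
ICs: h(0) = 0, h′(0) = 3, h′′(0) = 2, h′′′(0) = -24.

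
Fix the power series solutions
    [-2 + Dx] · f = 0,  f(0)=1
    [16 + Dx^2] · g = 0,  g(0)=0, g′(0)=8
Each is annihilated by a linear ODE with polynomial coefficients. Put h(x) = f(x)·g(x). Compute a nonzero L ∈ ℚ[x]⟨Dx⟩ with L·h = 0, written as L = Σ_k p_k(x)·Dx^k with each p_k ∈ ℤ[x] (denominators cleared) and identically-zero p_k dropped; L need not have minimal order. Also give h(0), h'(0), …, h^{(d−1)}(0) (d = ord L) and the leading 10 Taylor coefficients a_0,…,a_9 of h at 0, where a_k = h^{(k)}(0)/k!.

L = 20 - 4·Dx + Dx^2  (order 2).
h: a_k = 0, 8, 16, -16/3, -32, -304/15, 352/45, 4448/315, 64/15, -5744/2835, …
ICs: h(0) = 0, h′(0) = 8.

f: a_k = 1, 2, 2, 4/3, 2/3, 4/15, 4/45, 8/315, 2/315, 4/2835, …
g: a_k = 0, 8, 0, -64/3, 0, 256/15, 0, -2048/315, 0, 4096/2835, …
f·g: L₀ = L_f ⊗_s L_g, ord ≤ 1·2.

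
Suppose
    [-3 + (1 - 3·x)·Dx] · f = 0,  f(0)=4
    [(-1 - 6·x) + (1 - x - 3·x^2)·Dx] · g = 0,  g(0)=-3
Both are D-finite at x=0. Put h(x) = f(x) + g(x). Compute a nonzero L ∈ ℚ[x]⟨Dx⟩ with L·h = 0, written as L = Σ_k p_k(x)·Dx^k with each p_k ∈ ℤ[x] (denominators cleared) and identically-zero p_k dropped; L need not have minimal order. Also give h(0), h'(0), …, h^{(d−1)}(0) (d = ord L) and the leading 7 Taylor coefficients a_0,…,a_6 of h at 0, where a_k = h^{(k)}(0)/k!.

L = (6 - 108·x + 162·x^2 - 162·x^3) + (10 - 6·x - 108·x^2 + 270·x^3 - 324·x^4)·Dx + (-2 + 14·x - 33·x^2 + 18·x^3 + 54·x^4 - 81·x^5)·Dx^2  (order 2).
h: a_k = 1, 9, 24, 87, 267, 852, 2625, …
ICs: h(0) = 1, h′(0) = 9.

f: a_k = 4, 12, 36, 108, 324, 972, 2916, …
g: a_k = -3, -3, -12, -21, -57, -120, -291, …
h₀=f+g: left-lcm gives L₀, ord ≤ 2.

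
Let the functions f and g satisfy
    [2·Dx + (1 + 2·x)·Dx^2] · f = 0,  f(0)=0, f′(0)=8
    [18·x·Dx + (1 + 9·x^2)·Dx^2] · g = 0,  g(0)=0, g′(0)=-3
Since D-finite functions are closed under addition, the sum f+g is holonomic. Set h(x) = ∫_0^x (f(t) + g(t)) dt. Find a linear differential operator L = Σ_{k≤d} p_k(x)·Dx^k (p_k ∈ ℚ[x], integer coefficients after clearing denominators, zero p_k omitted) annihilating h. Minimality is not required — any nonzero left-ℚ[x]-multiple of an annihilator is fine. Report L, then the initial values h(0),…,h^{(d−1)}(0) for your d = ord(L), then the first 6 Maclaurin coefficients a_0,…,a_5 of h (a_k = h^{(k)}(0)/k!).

f: a_k = 0, 8, -8, 32/3, -16, 128/5, …
g: a_k = 0, -3, 0, 9, 0, -243/5, …
Sum ⇒ L₀ = lclm(L_f,L_g) in ℚ(x)⟨Dx⟩.
h=∫₀ˣh₀: take L = L₀·Dx.
L = (-18 - 108·x + 486·x^2 + 324·x^3)·Dx^2 + (-13 - 36·x + 135·x^2 + 972·x^3 + 648·x^4)·Dx^3 + (-1 + 7·x + 18·x^2 + 81·x^3 + 243·x^4 + 162·x^5)·Dx^4  (order 4).
h: a_k = 0, 0, 5/2, -8/3, 59/12, -16/5, …
ICs: h(0) = 0, h′(0) = 0, h′′(0) = 5, h′′′(0) = -16.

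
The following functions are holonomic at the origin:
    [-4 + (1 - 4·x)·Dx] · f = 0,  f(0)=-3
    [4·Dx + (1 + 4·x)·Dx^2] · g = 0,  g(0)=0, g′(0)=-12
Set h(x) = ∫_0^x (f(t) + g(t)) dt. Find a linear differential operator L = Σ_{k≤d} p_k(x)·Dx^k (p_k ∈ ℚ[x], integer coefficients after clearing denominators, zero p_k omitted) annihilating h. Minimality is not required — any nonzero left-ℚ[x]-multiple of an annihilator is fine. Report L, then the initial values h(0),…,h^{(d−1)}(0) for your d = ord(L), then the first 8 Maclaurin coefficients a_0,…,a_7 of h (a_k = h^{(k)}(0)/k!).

f: a_k = -3, -12, -48, -192, -768, -3072, -12288, -49152, …
g: a_k = 0, -12, 24, -64, 192, -3072/5, 2048, -49152/7, …
Weyl lclm of L_f,L_g ⇒ L₀ (ord ≤ 3).
∫: right-multiply L₀ by Dx.
L = (160 + 128·x)·Dx^2 + (16 + 256·x + 256·x^2)·Dx^3 + (-3 - 4·x + 48·x^2 + 64·x^3)·Dx^4  (order 4).
h: a_k = 0, -3, -12, -8, -64, -576/5, -3072/5, -10240/7, …
ICs: h(0) = 0, h′(0) = -3, h′′(0) = -24, h′′′(0) = -48.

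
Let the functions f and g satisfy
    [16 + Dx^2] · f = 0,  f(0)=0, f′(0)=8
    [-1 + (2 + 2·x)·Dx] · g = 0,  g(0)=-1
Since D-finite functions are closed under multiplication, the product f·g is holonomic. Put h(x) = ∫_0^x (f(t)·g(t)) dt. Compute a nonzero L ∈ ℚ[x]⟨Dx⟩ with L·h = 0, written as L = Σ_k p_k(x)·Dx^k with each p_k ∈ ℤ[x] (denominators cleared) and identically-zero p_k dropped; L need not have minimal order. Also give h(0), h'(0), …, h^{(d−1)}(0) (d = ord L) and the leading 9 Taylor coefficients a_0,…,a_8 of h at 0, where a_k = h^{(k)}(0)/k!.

L = (67 + 128·x + 64·x^2)·Dx + (-4 - 4·x)·Dx^2 + (4 + 8·x + 4·x^2)·Dx^3  (order 3).
h: a_k = 0, 0, -4, -4/3, 67/12, 61/30, -4661/1440, -1187/1120, 64235/64512, …
ICs: h(0) = 0, h′(0) = 0, h′′(0) = -8.

f: a_k = 0, 8, 0, -64/3, 0, 256/15, 0, -2048/315, 0, …
g: a_k = -1, -1/2, 1/8, -1/16, 5/128, -7/256, 21/1024, -33/2048, 429/32768, …
Product ⇒ symmetric product L₀, ord ≤ 2.
h=∫₀ˣh₀: take L = L₀·Dx.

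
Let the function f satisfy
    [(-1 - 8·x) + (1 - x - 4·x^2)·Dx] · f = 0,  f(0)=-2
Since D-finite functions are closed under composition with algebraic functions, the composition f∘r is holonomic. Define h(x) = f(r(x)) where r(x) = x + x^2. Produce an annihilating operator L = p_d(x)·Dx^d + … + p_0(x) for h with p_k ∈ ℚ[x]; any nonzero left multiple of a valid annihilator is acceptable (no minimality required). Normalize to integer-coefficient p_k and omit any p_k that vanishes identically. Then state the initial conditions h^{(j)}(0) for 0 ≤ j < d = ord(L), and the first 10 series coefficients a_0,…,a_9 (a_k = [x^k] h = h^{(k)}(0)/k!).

f: a_k = -2, -2, -10, -18, -58, -130, -362, -882, -2330, -5858, …
f∘r: x↦r, Dx↦Dx/r' in L_f ⇒ L₀.
L = (1 + 10·x + 24·x^2 + 16·x^3) + (-1 + x + 5·x^2 + 8·x^3 + 4·x^4)·Dx  (order 1).
h: a_k = -2, -2, -12, -38, -122, -416, -1378, -4586, -15292, -50910, …
ICs: h(0) = -2.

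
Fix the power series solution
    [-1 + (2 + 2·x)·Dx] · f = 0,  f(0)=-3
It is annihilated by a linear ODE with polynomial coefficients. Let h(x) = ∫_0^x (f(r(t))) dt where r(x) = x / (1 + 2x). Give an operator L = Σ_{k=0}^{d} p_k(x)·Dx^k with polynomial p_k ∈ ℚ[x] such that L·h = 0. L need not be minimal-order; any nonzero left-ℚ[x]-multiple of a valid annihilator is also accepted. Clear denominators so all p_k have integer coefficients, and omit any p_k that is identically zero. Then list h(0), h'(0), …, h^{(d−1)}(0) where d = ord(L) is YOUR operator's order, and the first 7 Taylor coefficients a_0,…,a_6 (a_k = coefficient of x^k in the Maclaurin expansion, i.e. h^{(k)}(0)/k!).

f: a_k = -3, -3/2, 3/8, -3/16, 15/128, -21/256, 63/1024, …
f∘r: x↦r, Dx↦Dx/r' in L_f ⇒ L₀.
Integrate: L := L₀·Dx.
L = -Dx + (2 + 10·x + 12·x^2)·Dx^2  (order 2).
h: a_k = 0, -3, -3/4, 9/8, -123/64, 2271/640, -3543/512, …
ICs: h(0) = 0, h′(0) = -3.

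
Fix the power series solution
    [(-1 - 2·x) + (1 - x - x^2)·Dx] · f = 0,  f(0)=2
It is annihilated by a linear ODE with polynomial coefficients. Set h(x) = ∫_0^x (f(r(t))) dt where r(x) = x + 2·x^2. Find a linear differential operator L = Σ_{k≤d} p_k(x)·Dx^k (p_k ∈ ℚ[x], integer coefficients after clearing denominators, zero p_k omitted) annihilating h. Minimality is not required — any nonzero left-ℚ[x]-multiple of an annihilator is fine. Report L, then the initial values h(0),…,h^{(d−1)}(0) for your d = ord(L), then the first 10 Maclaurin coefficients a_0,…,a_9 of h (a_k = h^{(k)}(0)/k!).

f: a_k = 2, 2, 4, 6, 10, 16, 26, 42, 68, 110, …
L₀ from L_f via x↦r, Dx↦r'^{-1}Dx.
∫: right-multiply L₀ by Dx.
L = (1 + 6·x + 12·x^2 + 16·x^3)·Dx + (-1 + x + 3·x^2 + 4·x^3 + 4·x^4)·Dx^2  (order 2).
h: a_k = 0, 2, 1, 8/3, 11/2, 62/5, 28, 474/7, 657/4, 3656/9, …
ICs: h(0) = 0, h′(0) = 2.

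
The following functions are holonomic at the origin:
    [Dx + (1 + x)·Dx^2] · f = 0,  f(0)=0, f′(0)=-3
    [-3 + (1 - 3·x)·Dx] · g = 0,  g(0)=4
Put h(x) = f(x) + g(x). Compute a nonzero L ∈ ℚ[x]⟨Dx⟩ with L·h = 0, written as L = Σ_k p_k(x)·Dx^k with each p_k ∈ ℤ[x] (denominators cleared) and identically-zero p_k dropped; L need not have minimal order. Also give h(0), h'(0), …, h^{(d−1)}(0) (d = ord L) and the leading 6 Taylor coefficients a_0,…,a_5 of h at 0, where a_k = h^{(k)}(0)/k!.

L = (-66 - 18·x)·Dx + (-52 - 120·x - 36·x^2)·Dx^2 + (7 - 11·x - 27·x^2 - 9·x^3)·Dx^3  (order 3).
h: a_k = 4, 9, 75/2, 107, 1299/4, 4857/5, …
ICs: h(0) = 4, h′(0) = 9, h′′(0) = 75.

f: a_k = 0, -3, 3/2, -1, 3/4, -3/5, …
g: a_k = 4, 12, 36, 108, 324, 972, …
f+g: L₀ = lclm(L_f,L_g), ord ≤ 2+1.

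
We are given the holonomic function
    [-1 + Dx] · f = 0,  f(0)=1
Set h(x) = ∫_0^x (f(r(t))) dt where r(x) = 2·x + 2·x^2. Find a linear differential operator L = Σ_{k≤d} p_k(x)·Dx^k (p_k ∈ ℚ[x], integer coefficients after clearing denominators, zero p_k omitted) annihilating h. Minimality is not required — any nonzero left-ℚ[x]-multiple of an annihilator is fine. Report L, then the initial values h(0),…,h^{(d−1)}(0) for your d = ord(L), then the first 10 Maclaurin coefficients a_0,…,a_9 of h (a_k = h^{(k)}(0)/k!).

L = (-2 - 4·x)·Dx + Dx^2  (order 2).
h: a_k = 0, 1, 1, 4/3, 4/3, 4/3, 52/45, 304/315, 232/315, 1528/2835, …
ICs: h(0) = 0, h′(0) = 1.

f: a_k = 1, 1, 1/2, 1/6, 1/24, 1/120, 1/720, 1/5040, 1/40320, 1/362880, …
L₀ from L_f via x↦r, Dx↦r'^{-1}Dx.
Integrate: L := L₀·Dx.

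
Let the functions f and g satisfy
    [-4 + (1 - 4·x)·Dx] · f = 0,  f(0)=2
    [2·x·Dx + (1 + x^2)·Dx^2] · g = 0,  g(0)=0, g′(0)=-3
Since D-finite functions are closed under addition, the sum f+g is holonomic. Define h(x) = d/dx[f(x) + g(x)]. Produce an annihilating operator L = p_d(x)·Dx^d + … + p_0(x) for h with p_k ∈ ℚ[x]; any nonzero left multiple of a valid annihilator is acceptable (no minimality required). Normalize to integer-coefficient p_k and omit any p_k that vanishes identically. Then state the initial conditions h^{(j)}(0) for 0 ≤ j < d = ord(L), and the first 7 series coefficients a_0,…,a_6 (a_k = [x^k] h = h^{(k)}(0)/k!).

f: a_k = 2, 8, 32, 128, 512, 2048, 8192, …
g: a_k = 0, -3, 0, 1, 0, -3/5, 0, …
Sum ⇒ L₀ = lclm(L_f,L_g) in ℚ(x)⟨Dx⟩.
Derive L from L₀ (diff closure).
L = (-8 + 128·x + 24·x^2) + (49 - 8·x + 109·x^2 + 24·x^3)·Dx + (-4 + 15·x + 15·x^3 + 4·x^4)·Dx^2  (order 2).
h: a_k = 5, 64, 387, 2048, 10237, 49152, 229379, …
ICs: h(0) = 5, h′(0) = 64.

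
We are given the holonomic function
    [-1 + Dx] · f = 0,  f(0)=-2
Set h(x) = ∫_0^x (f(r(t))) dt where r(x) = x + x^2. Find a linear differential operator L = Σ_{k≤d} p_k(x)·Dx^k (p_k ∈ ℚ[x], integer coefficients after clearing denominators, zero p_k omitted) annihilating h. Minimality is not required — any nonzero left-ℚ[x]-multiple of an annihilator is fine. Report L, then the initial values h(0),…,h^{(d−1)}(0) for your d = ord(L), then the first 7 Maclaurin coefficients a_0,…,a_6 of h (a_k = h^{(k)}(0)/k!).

L = (-1 - 2·x)·Dx + Dx^2  (order 2).
h: a_k = 0, -2, -1, -1, -7/12, -5/12, -9/40, …
ICs: h(0) = 0, h′(0) = -2.

f: a_k = -2, -2, -1, -1/3, -1/12, -1/60, -1/360, …
Change of var in L_f (x↦r) gives L₀.
h=∫₀ˣh₀: take L = L₀·Dx.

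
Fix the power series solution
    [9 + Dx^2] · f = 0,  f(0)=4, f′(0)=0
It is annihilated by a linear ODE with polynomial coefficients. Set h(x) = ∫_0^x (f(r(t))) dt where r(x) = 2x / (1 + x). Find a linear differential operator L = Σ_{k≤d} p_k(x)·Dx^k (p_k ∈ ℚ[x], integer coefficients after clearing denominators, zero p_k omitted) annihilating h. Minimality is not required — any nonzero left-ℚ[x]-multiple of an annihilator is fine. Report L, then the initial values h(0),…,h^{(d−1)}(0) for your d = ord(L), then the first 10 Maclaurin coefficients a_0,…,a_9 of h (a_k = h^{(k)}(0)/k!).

L = 36·Dx + (2 + 6·x + 6·x^2 + 2·x^3)·Dx^2 + (1 + 4·x + 6·x^2 + 4·x^3 + x^4)·Dx^3  (order 3).
h: a_k = 0, 4, 0, -24, 36, 0, -96, 7704/35, -1458/5, 1384/7, …
ICs: h(0) = 0, h′(0) = 4, h′′(0) = 0.

f: a_k = 4, 0, -18, 0, 27/2, 0, -81/20, 0, 729/1120, 0, …
Change of var in L_f (x↦r) gives L₀.
∫: right-multiply L₀ by Dx.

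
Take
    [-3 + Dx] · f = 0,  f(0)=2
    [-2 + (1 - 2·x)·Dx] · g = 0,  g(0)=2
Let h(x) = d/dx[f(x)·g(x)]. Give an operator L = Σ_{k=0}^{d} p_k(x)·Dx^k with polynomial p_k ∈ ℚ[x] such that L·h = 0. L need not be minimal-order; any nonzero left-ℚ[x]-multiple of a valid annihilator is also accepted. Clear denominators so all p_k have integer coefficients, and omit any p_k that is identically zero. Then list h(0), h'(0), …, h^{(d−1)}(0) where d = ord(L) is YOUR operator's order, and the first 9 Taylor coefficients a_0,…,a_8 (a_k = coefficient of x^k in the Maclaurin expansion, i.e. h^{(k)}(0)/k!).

L = (29 - 60·x + 36·x^2) + (-5 + 16·x - 12·x^2)·Dx  (order 1).
h: a_k = 20, 116, 402, 1126, 5711/2, 13755/2, 321193/20, 5139817/140, 92518893/1120, …
ICs: h(0) = 20.

f: a_k = 2, 6, 9, 9, 27/4, 81/20, 81/40, 243/280, 729/2240, …
g: a_k = 2, 4, 8, 16, 32, 64, 128, 256, 512, …
f·g: L₀ = L_f ⊗_s L_g, ord ≤ 1·1.
h=h₀': d/dx-closure on L₀ ⇒ L.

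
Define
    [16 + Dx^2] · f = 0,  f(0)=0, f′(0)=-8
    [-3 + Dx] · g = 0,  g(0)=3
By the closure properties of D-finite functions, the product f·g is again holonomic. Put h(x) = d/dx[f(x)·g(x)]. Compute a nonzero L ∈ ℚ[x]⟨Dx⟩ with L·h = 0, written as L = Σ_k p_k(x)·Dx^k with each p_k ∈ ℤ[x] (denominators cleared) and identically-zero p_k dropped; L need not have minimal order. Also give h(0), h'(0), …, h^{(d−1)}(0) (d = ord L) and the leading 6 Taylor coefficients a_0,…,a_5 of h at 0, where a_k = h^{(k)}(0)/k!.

L = 25 - 6·Dx + Dx^2  (order 2).
h: a_k = -24, -144, -132, 336, 779, 2574/5, …
ICs: h(0) = -24, h′(0) = -144.

f: a_k = 0, -8, 0, 64/3, 0, -256/15, …
g: a_k = 3, 9, 27/2, 27/2, 81/8, 243/40, …
Sym-product of L_f,L_g gives L₀ (≤ ord 2).
Differentiate: ansatz ord ≤ ord L₀ ⇒ L.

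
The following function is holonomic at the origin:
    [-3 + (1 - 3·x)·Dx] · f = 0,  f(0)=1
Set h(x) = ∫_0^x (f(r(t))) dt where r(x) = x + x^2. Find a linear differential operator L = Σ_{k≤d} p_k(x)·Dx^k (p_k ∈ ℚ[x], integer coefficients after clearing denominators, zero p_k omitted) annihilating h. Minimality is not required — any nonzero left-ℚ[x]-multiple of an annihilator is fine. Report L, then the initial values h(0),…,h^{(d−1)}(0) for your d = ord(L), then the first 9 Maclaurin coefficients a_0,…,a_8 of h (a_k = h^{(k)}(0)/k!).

L = (3 + 6·x)·Dx + (-1 + 3·x + 3·x^2)·Dx^2  (order 2).
h: a_k = 0, 1, 3/2, 4, 45/4, 171/5, 108, 351, 9315/8, …
ICs: h(0) = 0, h′(0) = 1.

f: a_k = 1, 3, 9, 27, 81, 243, 729, 2187, 6561, …
Change of var in L_f (x↦r) gives L₀.
Integrate: L := L₀·Dx.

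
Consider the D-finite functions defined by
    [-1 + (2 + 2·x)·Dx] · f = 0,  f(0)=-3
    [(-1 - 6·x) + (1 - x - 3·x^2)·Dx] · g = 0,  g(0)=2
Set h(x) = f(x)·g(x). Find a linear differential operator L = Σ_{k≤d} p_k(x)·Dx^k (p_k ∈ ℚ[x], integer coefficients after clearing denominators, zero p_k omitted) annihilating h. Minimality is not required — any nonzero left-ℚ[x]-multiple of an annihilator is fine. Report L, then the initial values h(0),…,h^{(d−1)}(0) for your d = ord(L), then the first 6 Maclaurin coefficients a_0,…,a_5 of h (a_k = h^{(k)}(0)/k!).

f: a_k = -3, -3/2, 3/8, -3/16, 15/128, -21/256, …
g: a_k = 2, 2, 8, 14, 38, 80, …
f·g: L₀ = L_f ⊗_s L_g, ord ≤ 1·1.
L = (3 + 13·x + 9·x^2) + (-2 + 8·x^2 + 6·x^3)·Dx  (order 1).
h: a_k = -6, -9, -105/4, -429/8, -8457/64, -37527/128, …
ICs: h(0) = -6.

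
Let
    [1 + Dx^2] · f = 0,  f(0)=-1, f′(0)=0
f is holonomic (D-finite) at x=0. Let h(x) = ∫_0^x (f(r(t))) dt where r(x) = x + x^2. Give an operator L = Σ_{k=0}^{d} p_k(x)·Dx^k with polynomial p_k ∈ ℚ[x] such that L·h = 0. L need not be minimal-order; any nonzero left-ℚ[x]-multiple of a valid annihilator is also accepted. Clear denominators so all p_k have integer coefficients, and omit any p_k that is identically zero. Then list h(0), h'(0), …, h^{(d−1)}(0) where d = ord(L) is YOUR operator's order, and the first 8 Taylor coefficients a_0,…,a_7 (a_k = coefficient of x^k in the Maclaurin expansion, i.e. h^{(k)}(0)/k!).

L = (1 + 6·x + 12·x^2 + 8·x^3)·Dx - 2·Dx^2 + (1 + 2·x)·Dx^3  (order 3).
h: a_k = 0, -1, 0, 1/6, 1/4, 11/120, -1/36, -179/5040, …
ICs: h(0) = 0, h′(0) = -1, h′′(0) = 0.

f: a_k = -1, 0, 1/2, 0, -1/24, 0, 1/720, 0, …
L₀ from L_f via x↦r, Dx↦r'^{-1}Dx.
Integrate: L := L₀·Dx.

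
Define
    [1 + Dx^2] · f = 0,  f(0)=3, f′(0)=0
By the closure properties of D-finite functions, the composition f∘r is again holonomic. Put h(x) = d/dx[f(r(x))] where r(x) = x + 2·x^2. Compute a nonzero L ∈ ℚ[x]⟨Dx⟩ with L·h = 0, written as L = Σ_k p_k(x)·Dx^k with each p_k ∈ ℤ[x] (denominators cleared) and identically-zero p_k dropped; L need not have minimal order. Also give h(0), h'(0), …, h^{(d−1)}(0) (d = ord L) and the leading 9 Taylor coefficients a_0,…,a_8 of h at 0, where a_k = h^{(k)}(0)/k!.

L = (49 + 16·x + 96·x^2 + 256·x^3 + 256·x^4) + (-12 - 48·x)·Dx + (1 + 8·x + 16·x^2)·Dx^2  (order 2).
h: a_k = 0, -3, -18, -47/2, 5, 719/40, 553/20, 23521/1680, -1677/280, …
ICs: h(0) = 0, h′(0) = -3.

f: a_k = 3, 0, -3/2, 0, 1/8, 0, -1/240, 0, 1/13440, …
Substitute x→r, Dx→(1/r')Dx; clear ⇒ L₀.
Derive L from L₀ (diff closure).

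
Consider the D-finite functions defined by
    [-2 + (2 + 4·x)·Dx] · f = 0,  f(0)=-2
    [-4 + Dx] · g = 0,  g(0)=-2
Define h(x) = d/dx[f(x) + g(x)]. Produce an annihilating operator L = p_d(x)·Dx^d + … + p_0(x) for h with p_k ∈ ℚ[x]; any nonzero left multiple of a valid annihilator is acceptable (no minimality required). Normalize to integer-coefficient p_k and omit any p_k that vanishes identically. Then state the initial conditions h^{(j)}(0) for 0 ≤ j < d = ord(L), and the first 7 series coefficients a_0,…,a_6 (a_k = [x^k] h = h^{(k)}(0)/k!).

L = (-28 - 32·x) + (-13 - 64·x - 64·x^2)·Dx + (5 + 18·x + 16·x^2)·Dx^2  (order 2).
h: a_k = -10, -30, -67, -241/3, -1129/12, -3151/60, -26779/360, …
ICs: h(0) = -10, h′(0) = -30.

f: a_k = -2, -2, 1, -1, 5/4, -7/4, 21/8, …
g: a_k = -2, -8, -16, -64/3, -64/3, -256/15, -512/45, …
Weyl lclm of L_f,L_g ⇒ L₀ (ord ≤ 2).
h₀' ⇒ L via d/dx closure of L₀.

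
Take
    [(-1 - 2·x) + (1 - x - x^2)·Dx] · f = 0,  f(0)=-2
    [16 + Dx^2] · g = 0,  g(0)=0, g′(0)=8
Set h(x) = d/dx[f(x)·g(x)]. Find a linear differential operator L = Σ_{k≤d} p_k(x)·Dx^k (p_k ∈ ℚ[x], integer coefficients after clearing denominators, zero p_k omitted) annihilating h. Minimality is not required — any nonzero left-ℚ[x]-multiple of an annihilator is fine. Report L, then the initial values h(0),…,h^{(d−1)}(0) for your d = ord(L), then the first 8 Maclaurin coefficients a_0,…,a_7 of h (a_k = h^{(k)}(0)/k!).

L = (54 - 256·x - 128·x^2 + 256·x^3 + 128·x^4) + (-13 - 10·x + 48·x^2 + 32·x^3)·Dx + (7 - 15·x - 7·x^2 + 16·x^3 + 8·x^4)·Dx^2  (order 2).
h: a_k = -16, -32, 32, -64/3, -144, -1024/5, -15728/45, -42368/63, …
ICs: h(0) = -16, h′(0) = -32.

f: a_k = -2, -2, -4, -6, -10, -16, -26, -42, …
g: a_k = 0, 8, 0, -64/3, 0, 256/15, 0, -2048/315, …
h₀=f·g: eliminate ⇒ L₀, order ≤ 1·2.
h₀' ⇒ L via d/dx closure of L₀.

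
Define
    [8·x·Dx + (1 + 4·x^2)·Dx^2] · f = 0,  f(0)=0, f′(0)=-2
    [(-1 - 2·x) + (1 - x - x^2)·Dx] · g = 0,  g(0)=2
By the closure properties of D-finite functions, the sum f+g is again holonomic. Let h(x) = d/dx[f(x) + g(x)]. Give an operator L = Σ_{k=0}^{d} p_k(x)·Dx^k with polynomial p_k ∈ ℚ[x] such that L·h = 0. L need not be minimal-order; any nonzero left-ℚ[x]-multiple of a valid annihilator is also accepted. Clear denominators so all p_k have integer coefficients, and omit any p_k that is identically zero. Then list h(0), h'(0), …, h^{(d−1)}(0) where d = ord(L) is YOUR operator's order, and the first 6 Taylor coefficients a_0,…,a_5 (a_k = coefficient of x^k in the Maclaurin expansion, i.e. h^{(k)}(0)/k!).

L = (16 - 64·x - 400·x^2 - 576·x^3 - 696·x^4 - 96·x^6) + (-13 - 24·x - 22·x^2 - 204·x^3 - 548·x^4 - 488·x^5 - 48·x^6 - 96·x^7)·Dx + (2 + 5·x + 14·x^2 - 2·x^3 + 13·x^4 - 92·x^5 - 48·x^6 - 16·x^7 - 16·x^8)·Dx^2  (order 2).
h: a_k = 0, 8, 26, 40, 48, 156, …
ICs: h(0) = 0, h′(0) = 8.

f: a_k = 0, -2, 0, 8/3, 0, -32/5, …
g: a_k = 2, 2, 4, 6, 10, 16, …
h₀=f+g: left-lcm gives L₀, ord ≤ 3.
h=h₀': d/dx-closure on L₀ ⇒ L.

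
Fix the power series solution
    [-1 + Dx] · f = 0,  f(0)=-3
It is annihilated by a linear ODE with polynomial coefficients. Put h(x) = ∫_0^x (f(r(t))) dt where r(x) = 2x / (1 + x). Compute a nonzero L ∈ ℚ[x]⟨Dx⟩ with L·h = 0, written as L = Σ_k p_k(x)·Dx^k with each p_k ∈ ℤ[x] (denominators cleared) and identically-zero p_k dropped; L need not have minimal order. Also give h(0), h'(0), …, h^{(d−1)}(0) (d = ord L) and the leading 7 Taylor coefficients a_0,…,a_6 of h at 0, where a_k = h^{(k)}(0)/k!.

f: a_k = -3, -3, -3/2, -1/2, -1/8, -1/40, -1/240, …
L₀ from L_f via x↦r, Dx↦r'^{-1}Dx.
Integrate: L := L₀·Dx.
L = -2·Dx + (1 + 2·x + x^2)·Dx^2  (order 2).
h: a_k = 0, -3, -3, 0, 1/2, -2/5, 1/5, …
ICs: h(0) = 0, h′(0) = -3.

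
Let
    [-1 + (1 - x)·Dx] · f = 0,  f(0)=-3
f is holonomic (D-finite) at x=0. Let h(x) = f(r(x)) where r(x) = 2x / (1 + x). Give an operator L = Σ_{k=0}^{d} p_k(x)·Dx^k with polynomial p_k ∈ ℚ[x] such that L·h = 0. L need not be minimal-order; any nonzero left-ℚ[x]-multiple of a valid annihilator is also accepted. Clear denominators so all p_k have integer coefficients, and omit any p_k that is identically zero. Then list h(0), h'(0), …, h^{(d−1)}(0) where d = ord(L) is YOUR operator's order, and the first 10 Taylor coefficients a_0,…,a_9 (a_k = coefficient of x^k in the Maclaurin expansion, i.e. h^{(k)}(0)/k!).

f: a_k = -3, -3, -3, -3, -3, -3, -3, -3, -3, -3, …
Substitute x→r, Dx→(1/r')Dx; clear ⇒ L₀.
L = 2 + (-1 + x^2)·Dx  (order 1).
h: a_k = -3, -6, -6, -6, -6, -6, -6, -6, -6, -6, …
ICs: h(0) = -3.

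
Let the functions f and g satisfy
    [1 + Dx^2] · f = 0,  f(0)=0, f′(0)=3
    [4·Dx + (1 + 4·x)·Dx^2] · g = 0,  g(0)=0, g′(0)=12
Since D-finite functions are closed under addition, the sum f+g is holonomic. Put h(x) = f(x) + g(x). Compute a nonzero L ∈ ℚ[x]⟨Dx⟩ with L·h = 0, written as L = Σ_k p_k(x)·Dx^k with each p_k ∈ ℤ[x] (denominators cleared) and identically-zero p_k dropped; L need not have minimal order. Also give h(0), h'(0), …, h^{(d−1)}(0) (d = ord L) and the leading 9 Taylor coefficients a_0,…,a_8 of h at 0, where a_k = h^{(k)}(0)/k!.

f: a_k = 0, 3, 0, -1/2, 0, 1/40, 0, -1/1680, 0, …
g: a_k = 0, 12, -24, 64, -192, 3072/5, -2048, 49152/7, -24576, …
Weyl lclm of L_f,L_g ⇒ L₀ (ord ≤ 4).
L = (388 + 32·x + 64·x^2)·Dx + (33 + 140·x + 48·x^2 + 64·x^3)·Dx^2 + (388 + 32·x + 64·x^2)·Dx^3 + (33 + 140·x + 48·x^2 + 64·x^3)·Dx^4  (order 4).
h: a_k = 0, 15, -24, 127/2, -192, 24577/40, -2048, 11796479/1680, -24576, …
ICs: h(0) = 0, h′(0) = 15, h′′(0) = -48, h′′′(0) = 381.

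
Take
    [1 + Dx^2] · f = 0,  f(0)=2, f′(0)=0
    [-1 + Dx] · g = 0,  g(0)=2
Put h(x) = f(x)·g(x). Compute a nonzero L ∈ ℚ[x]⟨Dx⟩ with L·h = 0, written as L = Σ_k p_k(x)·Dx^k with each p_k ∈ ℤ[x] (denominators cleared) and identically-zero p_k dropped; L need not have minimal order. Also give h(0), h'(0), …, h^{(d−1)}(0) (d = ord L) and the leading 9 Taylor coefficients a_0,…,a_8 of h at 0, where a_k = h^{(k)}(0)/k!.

f: a_k = 2, 0, -1, 0, 1/12, 0, -1/360, 0, 1/20160, …
g: a_k = 2, 2, 1, 1/3, 1/12, 1/60, 1/360, 1/2520, 1/20160, …
Product ⇒ symmetric product L₀, ord ≤ 2.
L = 2 - 2·Dx + Dx^2  (order 2).
h: a_k = 4, 4, 0, -4/3, -2/3, -2/15, 0, 2/315, 1/630, …
ICs: h(0) = 4, h′(0) = 4.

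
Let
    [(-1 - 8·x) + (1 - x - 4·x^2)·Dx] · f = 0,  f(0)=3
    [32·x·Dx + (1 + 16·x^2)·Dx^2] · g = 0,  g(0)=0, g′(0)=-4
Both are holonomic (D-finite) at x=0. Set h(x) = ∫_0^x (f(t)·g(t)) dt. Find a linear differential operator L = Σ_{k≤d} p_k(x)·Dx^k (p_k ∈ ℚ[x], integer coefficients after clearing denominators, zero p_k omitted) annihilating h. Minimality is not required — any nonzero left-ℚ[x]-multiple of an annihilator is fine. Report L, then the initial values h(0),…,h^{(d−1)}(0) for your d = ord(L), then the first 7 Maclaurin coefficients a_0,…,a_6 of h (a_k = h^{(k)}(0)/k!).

L = (8 + 32·x + 384·x^2)·Dx + (2 - 16·x + 64·x^2 + 384·x^3)·Dx^2 + (-1 + x - 12·x^2 + 16·x^3 + 64·x^4)·Dx^3  (order 3).
h: a_k = 0, 0, -6, -4, 1, -44/5, -1606/15, …
ICs: h(0) = 0, h′(0) = 0, h′′(0) = -12.

f: a_k = 3, 3, 15, 27, 87, 195, 543, …
g: a_k = 0, -4, 0, 64/3, 0, -1024/5, 0, …
Product ⇒ symmetric product L₀, ord ≤ 2.
Integrate: L := L₀·Dx.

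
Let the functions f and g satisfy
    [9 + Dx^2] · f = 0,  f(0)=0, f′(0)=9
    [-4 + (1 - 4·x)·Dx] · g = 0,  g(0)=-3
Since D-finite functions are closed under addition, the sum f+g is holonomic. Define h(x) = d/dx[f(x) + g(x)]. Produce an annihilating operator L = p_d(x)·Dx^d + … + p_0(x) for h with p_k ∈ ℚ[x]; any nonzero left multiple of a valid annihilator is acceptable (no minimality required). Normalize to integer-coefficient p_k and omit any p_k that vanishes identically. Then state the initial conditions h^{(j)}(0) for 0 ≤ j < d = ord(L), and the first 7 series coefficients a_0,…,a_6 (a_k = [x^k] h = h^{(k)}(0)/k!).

f: a_k = 0, 9, 0, -27/2, 0, 243/40, 0, …
g: a_k = -3, -12, -48, -192, -768, -3072, -12288, …
Sum ⇒ L₀ = lclm(L_f,L_g) in ℚ(x)⟨Dx⟩.
Derive L from L₀ (diff closure).
L = (4824 - 1728·x + 3456·x^2) + (-315 + 1476·x - 1296·x^2 + 1728·x^3)·Dx + (536 - 192·x + 384·x^2)·Dx^2 + (-35 + 164·x - 144·x^2 + 192·x^3)·Dx^3  (order 3).
h: a_k = -3, -96, -1233/2, -3072, -122637/8, -73728, -27525849/80, …
ICs: h(0) = -3, h′(0) = -96, h′′(0) = -1233.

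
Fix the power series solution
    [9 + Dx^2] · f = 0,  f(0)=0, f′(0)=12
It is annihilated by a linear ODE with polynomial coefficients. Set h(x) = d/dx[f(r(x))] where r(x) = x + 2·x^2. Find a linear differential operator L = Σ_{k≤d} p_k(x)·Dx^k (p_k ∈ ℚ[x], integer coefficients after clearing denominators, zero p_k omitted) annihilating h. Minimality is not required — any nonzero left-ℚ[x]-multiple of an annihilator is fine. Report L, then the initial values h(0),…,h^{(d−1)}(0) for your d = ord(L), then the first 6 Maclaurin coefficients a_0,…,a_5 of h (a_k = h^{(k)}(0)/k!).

f: a_k = 0, 12, 0, -18, 0, 81/10, …
f∘r: x↦r, Dx↦Dx/r' in L_f ⇒ L₀.
Differentiate: ansatz ord ≤ ord L₀ ⇒ L.
L = (57 + 144·x + 864·x^2 + 2304·x^3 + 2304·x^4) + (-12 - 48·x)·Dx + (1 + 8·x + 16·x^2)·Dx^2  (order 2).
h: a_k = 12, 48, -54, -432, -2079/2, -378, …
ICs: h(0) = 12, h′(0) = 48.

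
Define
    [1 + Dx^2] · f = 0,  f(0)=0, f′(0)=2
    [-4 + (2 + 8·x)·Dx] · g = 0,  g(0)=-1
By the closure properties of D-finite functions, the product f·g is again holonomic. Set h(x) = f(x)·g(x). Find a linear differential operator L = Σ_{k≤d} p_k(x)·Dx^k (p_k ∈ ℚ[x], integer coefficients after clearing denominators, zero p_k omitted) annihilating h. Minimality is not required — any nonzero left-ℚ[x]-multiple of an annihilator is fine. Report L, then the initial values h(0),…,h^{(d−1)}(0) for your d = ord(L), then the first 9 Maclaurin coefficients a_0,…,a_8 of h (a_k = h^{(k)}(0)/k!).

L = (13 + 8·x + 16·x^2) + (-4 - 16·x)·Dx + (1 + 8·x + 16·x^2)·Dx^2  (order 2).
h: a_k = 0, -2, -4, 13/3, -22/3, 1159/60, -547/10, 83009/504, -653603/1260, …
ICs: h(0) = 0, h′(0) = -2.

f: a_k = 0, 2, 0, -1/3, 0, 1/60, 0, -1/2520, 0, …
g: a_k = -1, -2, 2, -4, 10, -28, 84, -264, 858, …
h₀=f·g: eliminate ⇒ L₀, order ≤ 2·1.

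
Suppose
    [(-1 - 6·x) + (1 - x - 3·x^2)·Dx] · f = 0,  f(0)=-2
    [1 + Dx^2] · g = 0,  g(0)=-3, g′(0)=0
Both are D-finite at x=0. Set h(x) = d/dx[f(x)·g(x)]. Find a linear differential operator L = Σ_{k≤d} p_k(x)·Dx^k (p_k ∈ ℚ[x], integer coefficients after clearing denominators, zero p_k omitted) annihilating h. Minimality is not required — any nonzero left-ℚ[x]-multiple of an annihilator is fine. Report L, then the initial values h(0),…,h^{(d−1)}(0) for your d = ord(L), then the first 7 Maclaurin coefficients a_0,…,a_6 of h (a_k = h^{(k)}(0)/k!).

f: a_k = -2, -2, -8, -14, -38, -80, -194, …
g: a_k = -3, 0, 3/2, 0, -1/8, 0, 1/240, …
Product ⇒ symmetric product L₀, ord ≤ 2.
Differentiate: ansatz ord ≤ ord L₀ ⇒ L.
L = (83 - 2·x - 5·x^2 + 6·x^3 + 9·x^4) + (16 + 98·x + 18·x^2 + 36·x^3)·Dx + (-5 + 4·x + 13·x^2 + 6·x^3 + 9·x^4)·Dx^2  (order 2).
h: a_k = 6, 42, 117, 409, 4385/4, 63119/20, 994343/120, …
ICs: h(0) = 6, h′(0) = 42.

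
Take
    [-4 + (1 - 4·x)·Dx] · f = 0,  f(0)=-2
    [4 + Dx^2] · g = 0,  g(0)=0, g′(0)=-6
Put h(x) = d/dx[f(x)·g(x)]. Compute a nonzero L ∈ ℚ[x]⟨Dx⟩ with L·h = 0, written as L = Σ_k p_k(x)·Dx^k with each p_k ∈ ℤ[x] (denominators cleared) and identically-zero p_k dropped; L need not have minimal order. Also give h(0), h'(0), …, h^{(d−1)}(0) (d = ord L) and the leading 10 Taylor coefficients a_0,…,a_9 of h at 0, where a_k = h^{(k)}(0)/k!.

f: a_k = -2, -8, -32, -128, -512, -2048, -8192, -32768, -131072, -524288, …
g: a_k = 0, -6, 0, 4, 0, -4/5, 0, 8/105, 0, -4/945, …
h₀=f·g: eliminate ⇒ L₀, order ≤ 1·2.
h₀' ⇒ L via d/dx closure of L₀.
L = (-28 - 32·x + 64·x^2) + (-8 + 32·x)·Dx + (1 - 8·x + 16·x^2)·Dx^2  (order 2).
h: a_k = 12, 96, 552, 2944, 14728, 353472/5, 4948592/15, 158354944/105, 101799608/15, 814396864/27, …
ICs: h(0) = 12, h′(0) = 96.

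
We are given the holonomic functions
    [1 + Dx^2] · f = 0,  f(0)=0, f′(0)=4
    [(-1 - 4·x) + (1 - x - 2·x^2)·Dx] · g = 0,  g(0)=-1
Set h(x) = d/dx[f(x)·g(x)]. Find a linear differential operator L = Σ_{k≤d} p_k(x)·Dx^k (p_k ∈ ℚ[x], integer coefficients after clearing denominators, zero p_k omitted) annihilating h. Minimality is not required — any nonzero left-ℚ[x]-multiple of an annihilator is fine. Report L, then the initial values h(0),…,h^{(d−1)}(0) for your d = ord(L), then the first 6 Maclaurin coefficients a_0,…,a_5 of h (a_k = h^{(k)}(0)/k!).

f: a_k = 0, 4, 0, -2/3, 0, 1/30, …
g: a_k = -1, -1, -3, -5, -11, -21, …
L₀ := L_f ⊗_s L_g (sym. prod.), ord ≤ 2.
h₀' ⇒ L via d/dx closure of L₀.
L = (31 - 2·x - 3·x^2 + 4·x^3 + 4·x^4) + (10 + 42·x + 12·x^2 + 16·x^3)·Dx + (-3 + 2·x + 5·x^2 + 4·x^3 + 4·x^4)·Dx^2  (order 2).
h: a_k = -4, -8, -34, -232/3, -1261/6, -2421/5, …
ICs: h(0) = -4, h′(0) = -8.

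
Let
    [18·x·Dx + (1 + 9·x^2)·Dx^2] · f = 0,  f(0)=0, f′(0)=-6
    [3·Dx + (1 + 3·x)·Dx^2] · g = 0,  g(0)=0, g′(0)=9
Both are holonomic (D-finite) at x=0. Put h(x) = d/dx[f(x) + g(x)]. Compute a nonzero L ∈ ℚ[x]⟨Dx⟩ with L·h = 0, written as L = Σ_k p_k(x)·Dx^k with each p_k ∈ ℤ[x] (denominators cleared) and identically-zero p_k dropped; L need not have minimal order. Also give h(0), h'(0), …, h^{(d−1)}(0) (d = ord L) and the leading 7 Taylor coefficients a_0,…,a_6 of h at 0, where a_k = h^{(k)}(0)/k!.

L = (-18 - 162·x + 486·x^2 + 486·x^3) + (-12 - 36·x + 972·x^3 + 972·x^4)·Dx + (-1 + 3·x + 18·x^2 + 54·x^3 + 243·x^4 + 243·x^5)·Dx^2  (order 2).
h: a_k = 3, -27, 135, -243, 243, -2187, 10935, …
ICs: h(0) = 3, h′(0) = -27.

f: a_k = 0, -6, 0, 18, 0, -486/5, 0, …
g: a_k = 0, 9, -27/2, 27, -243/4, 729/5, -729/2, …
Sum ⇒ L₀ = lclm(L_f,L_g) in ℚ(x)⟨Dx⟩.
Derive L from L₀ (diff closure).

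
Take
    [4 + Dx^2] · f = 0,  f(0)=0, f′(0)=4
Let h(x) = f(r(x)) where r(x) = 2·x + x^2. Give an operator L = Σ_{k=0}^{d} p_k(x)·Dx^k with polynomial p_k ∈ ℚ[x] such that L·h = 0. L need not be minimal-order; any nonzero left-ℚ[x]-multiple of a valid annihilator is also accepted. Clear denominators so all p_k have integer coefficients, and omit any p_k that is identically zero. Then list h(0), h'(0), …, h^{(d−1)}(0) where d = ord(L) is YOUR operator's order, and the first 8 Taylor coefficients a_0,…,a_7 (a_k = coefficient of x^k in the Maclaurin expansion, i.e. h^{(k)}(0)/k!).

L = (16 + 48·x + 48·x^2 + 16·x^3) - Dx + (1 + x)·Dx^2  (order 2).
h: a_k = 0, 8, 4, -64/3, -32, 16/15, 40, 11392/315, …
ICs: h(0) = 0, h′(0) = 8.

f: a_k = 0, 4, 0, -8/3, 0, 8/15, 0, -16/315, …
h₀=f(r): pull back L_f along r ⇒ L₀.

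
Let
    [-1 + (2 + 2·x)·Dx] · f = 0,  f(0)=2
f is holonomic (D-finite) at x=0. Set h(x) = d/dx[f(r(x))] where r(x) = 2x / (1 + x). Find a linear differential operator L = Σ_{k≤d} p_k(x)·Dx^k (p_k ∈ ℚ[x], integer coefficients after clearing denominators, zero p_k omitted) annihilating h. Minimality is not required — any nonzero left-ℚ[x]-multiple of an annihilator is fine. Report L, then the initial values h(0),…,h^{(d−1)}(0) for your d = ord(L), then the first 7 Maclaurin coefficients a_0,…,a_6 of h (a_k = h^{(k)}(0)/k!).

f: a_k = 2, 1, -1/4, 1/8, -5/64, 7/128, -21/512, …
Substitute x→r, Dx→(1/r')Dx; clear ⇒ L₀.
Differentiate: ansatz ord ≤ ord L₀ ⇒ L.
L = (-3 - 6·x) + (-1 - 4·x - 3·x^2)·Dx  (order 1).
h: a_k = 2, -6, 15, -37, 375/4, -981/4, 5271/8, …
ICs: h(0) = 2.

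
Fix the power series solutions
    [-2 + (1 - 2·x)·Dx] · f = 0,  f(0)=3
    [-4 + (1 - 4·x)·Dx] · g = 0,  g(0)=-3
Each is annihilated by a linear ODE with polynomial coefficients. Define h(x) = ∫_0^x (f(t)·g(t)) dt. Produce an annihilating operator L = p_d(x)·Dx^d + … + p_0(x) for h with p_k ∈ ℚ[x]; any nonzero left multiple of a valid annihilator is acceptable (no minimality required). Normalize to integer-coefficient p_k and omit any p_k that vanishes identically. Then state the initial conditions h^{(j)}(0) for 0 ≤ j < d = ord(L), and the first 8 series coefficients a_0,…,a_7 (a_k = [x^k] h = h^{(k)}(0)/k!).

f: a_k = 3, 6, 12, 24, 48, 96, 192, 384, …
g: a_k = -3, -12, -48, -192, -768, -3072, -12288, -49152, …
Sym-product of L_f,L_g gives L₀ (≤ ord 1).
Integrate: L := L₀·Dx.
L = (-6 + 16·x)·Dx + (1 - 6·x + 8·x^2)·Dx^2  (order 2).
h: a_k = 0, -9, -27, -84, -270, -4464/5, -3024, -73152/7, …
ICs: h(0) = 0, h′(0) = -9.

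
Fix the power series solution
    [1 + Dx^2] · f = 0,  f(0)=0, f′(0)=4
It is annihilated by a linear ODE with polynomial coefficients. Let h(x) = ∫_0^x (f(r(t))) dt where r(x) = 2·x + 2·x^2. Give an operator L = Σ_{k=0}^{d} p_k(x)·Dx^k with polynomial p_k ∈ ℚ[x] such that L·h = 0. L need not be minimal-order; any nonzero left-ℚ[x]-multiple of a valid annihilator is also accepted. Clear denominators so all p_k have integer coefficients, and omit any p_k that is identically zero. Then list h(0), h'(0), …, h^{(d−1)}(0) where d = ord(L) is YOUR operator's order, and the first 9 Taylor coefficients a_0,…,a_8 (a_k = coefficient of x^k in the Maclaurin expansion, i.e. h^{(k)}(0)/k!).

f: a_k = 0, 4, 0, -2/3, 0, 1/30, 0, -1/1260, 0, …
f∘r: x↦r, Dx↦Dx/r' in L_f ⇒ L₀.
Integrate: L := L₀·Dx.
L = (4 + 24·x + 48·x^2 + 32·x^3)·Dx - 2·Dx^2 + (1 + 2·x)·Dx^3  (order 3).
h: a_k = 0, 0, 4, 8/3, -4/3, -16/5, -112/45, 0, 416/315, …
ICs: h(0) = 0, h′(0) = 0, h′′(0) = 8.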